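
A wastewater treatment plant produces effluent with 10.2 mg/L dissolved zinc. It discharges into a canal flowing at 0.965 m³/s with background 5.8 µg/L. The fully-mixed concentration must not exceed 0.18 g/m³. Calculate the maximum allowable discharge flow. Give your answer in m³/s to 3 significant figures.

5.8 µg/L = 0.0058 mg/L.
Mass balance at complete mixing: C_std·(Q_w + Q_r) = Q_w·C_e + Q_r·C_b.
Rearranging, Q_w = Q_r·(C_std − C_b)/(C_e − C_std) = 0.965·(0.18 − 0.0058) / (10.2 − 0.18) = 0.01678 m³/s.

0.0168 m³/s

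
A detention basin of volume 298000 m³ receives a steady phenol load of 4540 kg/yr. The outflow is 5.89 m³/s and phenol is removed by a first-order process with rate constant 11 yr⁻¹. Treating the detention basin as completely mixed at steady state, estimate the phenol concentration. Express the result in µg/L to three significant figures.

24.0 µg/L

Outflow Q = 5.89 m³/s × 3.156e+07 s/yr = 1.859e+08 m³/yr.
Steady-state CSTR mass balance: W = Q·C + k·V·C, so C = W/(Q + kV).
Q + kV = 1.859e+08 + 11·298000 = 1.892e+08 m³/yr.
C = 4540/1.892e+08 = 2.4e-05 kg/m³ = 0.024 mg/L = 24 µg/L.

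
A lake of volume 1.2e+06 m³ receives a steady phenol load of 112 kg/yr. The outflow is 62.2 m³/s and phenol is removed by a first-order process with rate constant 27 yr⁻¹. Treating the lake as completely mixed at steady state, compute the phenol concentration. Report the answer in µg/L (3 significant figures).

0.0561 µg/L

Outflow Q = 62.2 m³/s × 3.156e+07 s/yr = 1.963e+09 m³/yr.
Steady-state CSTR mass balance: W = Q·C + k·V·C, so C = W/(Q + kV).
Q + kV = 1.963e+09 + 27·1.2e+06 = 1.995e+09 m³/yr.
C = 112/1.995e+09 = 5.613e-08 kg/m³ = 5.613e-05 mg/L = 0.05613 µg/L.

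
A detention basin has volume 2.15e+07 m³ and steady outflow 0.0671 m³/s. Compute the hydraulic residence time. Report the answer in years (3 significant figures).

Q = 0.0671 m³/s × 3.156e+07 s/yr = 2.118e+06 m³/yr.
Hydraulic residence time τ = V/Q = 2.15e+07/2.118e+06 = 10.15 yr.

10.2 yr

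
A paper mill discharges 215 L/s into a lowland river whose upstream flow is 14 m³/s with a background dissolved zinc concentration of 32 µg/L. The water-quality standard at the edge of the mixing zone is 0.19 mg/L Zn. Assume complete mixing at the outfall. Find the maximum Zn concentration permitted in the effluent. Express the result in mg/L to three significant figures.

215 L/s = 0.215 m³/s.
32 µg/L = 0.032 mg/L.
Mass balance: 0.19·14.21 = 0.215·Cₑ + 14·0.032.
Cₑ = (2.701 − 0.448) / 0.215 = 10.48 mg/L.

10.5 mg/L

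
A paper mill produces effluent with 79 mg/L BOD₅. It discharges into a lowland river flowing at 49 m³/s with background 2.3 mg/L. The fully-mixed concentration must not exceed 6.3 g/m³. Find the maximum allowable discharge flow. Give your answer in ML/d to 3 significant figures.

233 ML/d

Mass balance at complete mixing: C_std·(Q_w + Q_r) = Q_w·C_e + Q_r·C_b.
Rearranging, Q_w = Q_r·(C_std − C_b)/(C_e − C_std) = 49·(6.3 − 2.3) / (79 − 6.3) = 2.696 m³/s.
= 232.9 ML/d.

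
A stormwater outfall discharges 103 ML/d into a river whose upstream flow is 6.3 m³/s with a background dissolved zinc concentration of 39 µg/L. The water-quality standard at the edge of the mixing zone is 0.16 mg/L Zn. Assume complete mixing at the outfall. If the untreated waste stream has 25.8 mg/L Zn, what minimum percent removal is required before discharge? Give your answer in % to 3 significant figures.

103 ML/d = 1.192 m³/s.
39 µg/L = 0.039 mg/L.
Mass balance: 0.16·7.492 = 1.192·Cₑ + 6.3·0.039.
Cₑ = (1.199 − 0.2457) / 1.192 = 0.7994 mg/L.
Required removal = 1 − 0.7994/25.8 = 96.9 %.

96.9 %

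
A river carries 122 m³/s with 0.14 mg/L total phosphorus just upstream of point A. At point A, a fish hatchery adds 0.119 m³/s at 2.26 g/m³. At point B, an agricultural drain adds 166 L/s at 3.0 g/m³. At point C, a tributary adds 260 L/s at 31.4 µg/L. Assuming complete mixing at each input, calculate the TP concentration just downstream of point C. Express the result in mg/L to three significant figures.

After input A: C = (122·0.14 + 0.119·2.26) / 122.1 = 0.1421 mg/L.
166 L/s = 0.166 m³/s.
After input B: C = (122.1·0.1421 + 0.166·3) / 122.3 = 0.1459 mg/L.
260 L/s = 0.26 m³/s.
31.4 µg/L = 0.0314 mg/L.
After input C: C = (122.3·0.1459 + 0.26·0.0314) / 122.5 = 0.1457 mg/L.

0.146 mg/L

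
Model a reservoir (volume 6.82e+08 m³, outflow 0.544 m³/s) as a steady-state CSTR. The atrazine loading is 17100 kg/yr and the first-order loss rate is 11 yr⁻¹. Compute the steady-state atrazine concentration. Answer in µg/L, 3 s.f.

Outflow Q = 0.544 m³/s × 3.156e+07 s/yr = 1.717e+07 m³/yr.
Steady-state CSTR mass balance: W = Q·C + k·V·C, so C = W/(Q + kV).
Q + kV = 1.717e+07 + 11·6.82e+08 = 7.519e+09 m³/yr.
C = 17100/7.519e+09 = 2.274e-06 kg/m³ = 0.002274 mg/L = 2.274 µg/L.

2.27 µg/L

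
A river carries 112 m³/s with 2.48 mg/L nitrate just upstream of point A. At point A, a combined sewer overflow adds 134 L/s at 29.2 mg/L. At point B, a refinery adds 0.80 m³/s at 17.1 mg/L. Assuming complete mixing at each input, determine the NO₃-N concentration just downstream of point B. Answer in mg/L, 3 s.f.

2.62 mg/L

134 L/s = 0.134 m³/s.
After input A: C = (112·2.48 + 0.134·29.2) / 112.1 = 2.512 mg/L.
After input B: C = (112.1·2.512 + 0.8·17.1) / 112.9 = 2.615 mg/L.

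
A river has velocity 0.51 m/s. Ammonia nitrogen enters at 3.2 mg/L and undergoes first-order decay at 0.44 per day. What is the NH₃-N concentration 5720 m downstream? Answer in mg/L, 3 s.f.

3.02 mg/L

Travel time t = 5720 m / 0.51 m/s = 5720/0.51 = 1.122e+04 s = 0.1298 d.
First-order decay: C = 3.2·exp(−0.44·0.1298) = 3.2·0.9445 = 3.022 mg/L.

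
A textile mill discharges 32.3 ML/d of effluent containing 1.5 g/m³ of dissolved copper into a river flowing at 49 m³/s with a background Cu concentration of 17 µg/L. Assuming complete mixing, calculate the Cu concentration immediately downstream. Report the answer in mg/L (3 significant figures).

32.3 ML/d = 0.3738 m³/s.
17 µg/L = 0.017 mg/L.
By mass balance at complete mixing, C = (0.3738·1.5 + 49·0.017) / (0.3738 + 49) = 1.394/49.37 = 0.02823 mg/L.

0.0282 mg/L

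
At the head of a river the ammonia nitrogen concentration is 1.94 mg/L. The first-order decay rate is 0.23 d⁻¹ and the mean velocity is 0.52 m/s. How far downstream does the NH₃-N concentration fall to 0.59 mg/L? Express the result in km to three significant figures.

233 km

From C = C₀·e^(−kt), t = ln(C₀/C)/k = ln(1.94/0.59)/0.23 = 1.19/0.23 = 5.175 d.
Distance = v·t = 0.52 m/s × 4.471e+05 s = 2.325e+05 m = 232.5 km.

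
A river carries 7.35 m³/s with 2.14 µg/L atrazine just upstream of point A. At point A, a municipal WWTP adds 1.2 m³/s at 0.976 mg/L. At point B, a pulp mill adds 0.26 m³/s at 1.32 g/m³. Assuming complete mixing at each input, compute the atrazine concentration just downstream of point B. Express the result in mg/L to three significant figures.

0.174 mg/L

2.14 µg/L = 0.00214 mg/L.
After input A: C = (7.35·0.00214 + 1.2·0.976) / 8.55 = 0.1388 mg/L.
After input B: C = (8.55·0.1388 + 0.26·1.32) / 8.81 = 0.1737 mg/L.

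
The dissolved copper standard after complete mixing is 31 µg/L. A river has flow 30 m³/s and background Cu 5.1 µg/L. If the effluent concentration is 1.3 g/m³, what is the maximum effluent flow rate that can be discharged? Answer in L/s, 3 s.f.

5.1 µg/L = 0.0051 mg/L.
31 µg/L = 0.031 mg/L.
Mass balance at complete mixing: C_std·(Q_w + Q_r) = Q_w·C_e + Q_r·C_b.
Rearranging, Q_w = Q_r·(C_std − C_b)/(C_e − C_std) = 30·(0.031 − 0.0051) / (1.3 − 0.031) = 0.6123 m³/s.
= 612.3 L/s.

612 L/s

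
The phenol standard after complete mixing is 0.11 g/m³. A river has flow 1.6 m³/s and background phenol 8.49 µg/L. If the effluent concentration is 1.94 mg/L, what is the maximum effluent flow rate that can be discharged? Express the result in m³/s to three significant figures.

0.0888 m³/s

8.49 µg/L = 0.00849 mg/L.
Mass balance at complete mixing: C_std·(Q_w + Q_r) = Q_w·C_e + Q_r·C_b.
Rearranging, Q_w = Q_r·(C_std − C_b)/(C_e − C_std) = 1.6·(0.11 − 0.00849) / (1.94 − 0.11) = 0.08875 m³/s.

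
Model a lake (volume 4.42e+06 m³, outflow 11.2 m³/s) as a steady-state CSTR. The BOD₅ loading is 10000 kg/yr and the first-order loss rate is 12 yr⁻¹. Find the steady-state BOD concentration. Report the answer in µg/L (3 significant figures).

24.6 µg/L

Outflow Q = 11.2 m³/s × 3.156e+07 s/yr = 3.534e+08 m³/yr.
Steady-state CSTR mass balance: W = Q·C + k·V·C, so C = W/(Q + kV).
Q + kV = 3.534e+08 + 12·4.42e+06 = 4.065e+08 m³/yr.
C = 10000/4.065e+08 = 2.46e-05 kg/m³ = 0.0246 mg/L = 24.6 µg/L.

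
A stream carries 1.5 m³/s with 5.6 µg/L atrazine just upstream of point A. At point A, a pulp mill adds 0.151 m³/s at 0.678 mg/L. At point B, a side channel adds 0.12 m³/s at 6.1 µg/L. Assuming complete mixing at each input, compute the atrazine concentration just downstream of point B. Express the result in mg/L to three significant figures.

5.6 µg/L = 0.0056 mg/L.
After input A: C = (1.5·0.0056 + 0.151·0.678) / 1.651 = 0.0671 mg/L.
6.1 µg/L = 0.0061 mg/L.
After input B: C = (1.651·0.0671 + 0.12·0.0061) / 1.771 = 0.06296 mg/L.

0.0630 mg/L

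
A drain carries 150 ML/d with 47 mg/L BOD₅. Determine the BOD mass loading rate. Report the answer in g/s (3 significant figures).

150 ML/d = 1.736 m³/s.
Mass flux = Q·C = 1.736 m³/s × 47 g/m³ = 81.6 g/s.

81.6 g/s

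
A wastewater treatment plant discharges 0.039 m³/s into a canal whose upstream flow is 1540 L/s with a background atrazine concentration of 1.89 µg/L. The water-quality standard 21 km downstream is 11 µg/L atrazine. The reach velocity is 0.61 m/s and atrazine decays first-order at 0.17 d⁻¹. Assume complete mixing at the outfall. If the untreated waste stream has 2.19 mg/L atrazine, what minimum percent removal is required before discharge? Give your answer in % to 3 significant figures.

1540 L/s = 1.54 m³/s.
1.89 µg/L = 0.00189 mg/L.
11 µg/L = 0.011 mg/L.
Travel time to the compliance point: t = 2.1e+04/0.61 = 3.443e+04 s = 0.3985 d; decay factor exp(−0.17·0.3985) = 0.9345.
So the concentration just after mixing may be at most 0.011/0.9345 = 0.01177 mg/L.
Mass balance: 0.01177·1.579 = 0.039·Cₑ + 1.54·0.00189.
Cₑ = (0.01859 − 0.002911) / 0.039 = 0.4019 mg/L.
Required removal = 1 − 0.4019/2.19 = 81.65 %.

81.6 %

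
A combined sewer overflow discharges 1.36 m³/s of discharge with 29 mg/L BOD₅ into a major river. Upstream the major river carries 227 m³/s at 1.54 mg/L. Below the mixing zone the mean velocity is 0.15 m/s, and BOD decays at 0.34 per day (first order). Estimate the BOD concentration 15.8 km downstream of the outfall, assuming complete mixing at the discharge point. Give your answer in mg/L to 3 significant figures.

After complete mixing, C₀ = (1.36·29 + 227·1.54) / 228.4 = 1.704 mg/L.
Travel time t = 1.58e+04 m / 0.15 m/s = 1.053e+05 s = 1.219 d.
C = 1.704·exp(−0.34·1.219) = 1.704·0.6607 = 1.125 mg/L.

1.13 mg/L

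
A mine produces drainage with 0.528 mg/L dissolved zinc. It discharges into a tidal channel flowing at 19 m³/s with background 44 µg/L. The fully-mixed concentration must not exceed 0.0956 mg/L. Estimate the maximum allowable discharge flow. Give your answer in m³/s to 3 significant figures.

44 µg/L = 0.044 mg/L.
Mass balance at complete mixing: C_std·(Q_w + Q_r) = Q_w·C_e + Q_r·C_b.
Rearranging, Q_w = Q_r·(C_std − C_b)/(C_e − C_std) = 19·(0.0956 − 0.044) / (0.528 − 0.0956) = 2.267 m³/s.

2.27 m³/s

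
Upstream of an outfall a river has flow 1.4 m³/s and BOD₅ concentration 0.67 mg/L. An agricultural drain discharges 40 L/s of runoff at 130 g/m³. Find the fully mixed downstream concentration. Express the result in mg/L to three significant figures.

4.26 mg/L

40 L/s = 0.04 m³/s.
Flow-weighted mixing gives C = (0.04·130 + 1.4·0.67) / (0.04 + 1.4) = 6.138/1.44 = 4.263 mg/L.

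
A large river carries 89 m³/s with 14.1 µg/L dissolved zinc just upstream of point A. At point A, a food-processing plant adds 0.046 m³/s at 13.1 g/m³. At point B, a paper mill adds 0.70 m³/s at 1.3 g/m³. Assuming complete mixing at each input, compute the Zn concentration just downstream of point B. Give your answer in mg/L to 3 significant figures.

0.0308 mg/L

14.1 µg/L = 0.0141 mg/L.
After input A: C = (89·0.0141 + 0.046·13.1) / 89.05 = 0.02086 mg/L.
After input B: C = (89.05·0.02086 + 0.7·1.3) / 89.75 = 0.03084 mg/L.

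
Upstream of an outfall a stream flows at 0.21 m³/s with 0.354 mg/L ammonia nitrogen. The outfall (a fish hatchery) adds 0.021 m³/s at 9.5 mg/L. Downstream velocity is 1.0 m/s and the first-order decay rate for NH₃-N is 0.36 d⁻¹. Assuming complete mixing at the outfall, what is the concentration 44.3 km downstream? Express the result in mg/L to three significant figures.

After complete mixing, C₀ = (0.021·9.5 + 0.21·0.354) / 0.231 = 1.185 mg/L.
Travel time t = 4.43e+04 m / 1.0 m/s = 4.43e+04 s = 0.5127 d.
C = 1.185·exp(−0.36·0.5127) = 1.185·0.8315 = 0.9856 mg/L.

0.986 mg/L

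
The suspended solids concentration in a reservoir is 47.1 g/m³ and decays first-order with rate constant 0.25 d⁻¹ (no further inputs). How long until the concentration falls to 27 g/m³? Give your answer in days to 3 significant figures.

2.23 d

t = ln(C₀/C)/k = ln(47.1/27)/0.25 = 0.5564/0.25 = 2.226 d.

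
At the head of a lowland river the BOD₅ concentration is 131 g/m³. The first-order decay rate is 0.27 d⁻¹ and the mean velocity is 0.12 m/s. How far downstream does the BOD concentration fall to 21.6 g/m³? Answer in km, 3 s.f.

From C = C₀·e^(−kt), t = ln(C₀/C)/k = ln(131/21.6)/0.27 = 1.803/0.27 = 6.676 d.
Distance = v·t = 0.12 m/s × 5.768e+05 s = 6.922e+04 m = 69.22 km.

69.2 km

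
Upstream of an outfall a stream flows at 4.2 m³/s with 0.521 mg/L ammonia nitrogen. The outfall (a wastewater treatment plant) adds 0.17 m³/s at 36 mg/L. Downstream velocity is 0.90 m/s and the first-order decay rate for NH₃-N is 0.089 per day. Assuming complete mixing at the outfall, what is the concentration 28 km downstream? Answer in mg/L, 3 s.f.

After complete mixing, C₀ = (0.17·36 + 4.2·0.521) / 4.37 = 1.901 mg/L.
Travel time t = 2.8e+04 m / 0.90 m/s = 3.111e+04 s = 0.3601 d.
C = 1.901·exp(−0.089·0.3601) = 1.901·0.9685 = 1.841 mg/L.

1.84 mg/L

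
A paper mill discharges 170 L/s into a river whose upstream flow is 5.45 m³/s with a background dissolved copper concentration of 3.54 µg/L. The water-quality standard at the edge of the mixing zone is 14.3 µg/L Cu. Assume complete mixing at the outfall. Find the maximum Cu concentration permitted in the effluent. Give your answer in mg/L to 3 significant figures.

170 L/s = 0.17 m³/s.
3.54 µg/L = 0.00354 mg/L.
14.3 µg/L = 0.0143 mg/L.
Mass balance: 0.0143·5.62 = 0.17·Cₑ + 5.45·0.00354.
Cₑ = (0.08037 − 0.01929) / 0.17 = 0.3593 mg/L.

0.359 mg/L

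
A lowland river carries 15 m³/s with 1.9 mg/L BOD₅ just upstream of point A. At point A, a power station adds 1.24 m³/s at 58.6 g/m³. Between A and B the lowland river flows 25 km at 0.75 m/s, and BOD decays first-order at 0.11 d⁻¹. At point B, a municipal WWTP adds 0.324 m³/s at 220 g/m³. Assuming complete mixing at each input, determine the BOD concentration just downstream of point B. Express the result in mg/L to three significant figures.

After input A: C = (15·1.9 + 1.24·58.6) / 16.24 = 6.229 mg/L.
Over the 25 km reach to input B (t = 3.333e+04 s = 0.3858 d), decay gives C = 6.229·exp(−0.11·0.3858) = 5.97 mg/L.
After input B: C = (16.24·5.97 + 0.324·220) / 16.56 = 10.16 mg/L.

10.2 mg/L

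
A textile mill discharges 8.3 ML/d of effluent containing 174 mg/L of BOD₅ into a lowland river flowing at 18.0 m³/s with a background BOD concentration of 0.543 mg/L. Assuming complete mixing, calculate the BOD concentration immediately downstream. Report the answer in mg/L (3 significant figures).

8.3 ML/d = 0.09606 m³/s.
Conservation of mass across the mixing zone: C = (0.09606·174 + 18·0.543) / (0.09606 + 18) = 26.49/18.1 = 1.464 mg/L.

1.46 mg/L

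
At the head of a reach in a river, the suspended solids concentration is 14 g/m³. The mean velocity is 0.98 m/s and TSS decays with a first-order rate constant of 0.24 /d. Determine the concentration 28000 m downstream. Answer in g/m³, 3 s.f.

Travel time t = 28000 m / 0.98 m/s = 2.8e+04/0.98 = 2.857e+04 s = 0.3307 d.
First-order decay: C = 14·exp(−0.24·0.3307) = 14·0.9237 = 12.93 g/m³.

12.9 g/m³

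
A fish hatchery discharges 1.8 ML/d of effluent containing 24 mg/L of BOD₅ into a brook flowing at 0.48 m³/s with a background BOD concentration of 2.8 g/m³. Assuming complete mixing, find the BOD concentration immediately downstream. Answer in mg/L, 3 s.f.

1.8 ML/d = 0.02083 m³/s.
Flow-weighted mixing gives C = (0.02083·24 + 0.48·2.8) / (0.02083 + 0.48) = 1.844/0.5008 = 3.682 mg/L.

3.68 mg/L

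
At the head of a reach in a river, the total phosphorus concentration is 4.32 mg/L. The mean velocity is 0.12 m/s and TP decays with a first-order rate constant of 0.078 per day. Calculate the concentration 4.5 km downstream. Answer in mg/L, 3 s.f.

4.18 mg/L

Travel time t = 4.5 km / 0.12 m/s = 4500/0.12 = 3.75e+04 s = 0.434 d.
First-order decay: C = 4.32·exp(−0.078·0.434) = 4.32·0.9667 = 4.176 mg/L.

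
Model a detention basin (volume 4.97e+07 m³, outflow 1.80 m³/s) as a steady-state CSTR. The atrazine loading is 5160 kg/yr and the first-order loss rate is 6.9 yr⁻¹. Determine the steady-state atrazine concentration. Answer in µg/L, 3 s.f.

Outflow Q = 1.80 m³/s × 3.156e+07 s/yr = 5.68e+07 m³/yr.
Steady-state CSTR mass balance: W = Q·C + k·V·C, so C = W/(Q + kV).
Q + kV = 5.68e+07 + 6.9·4.97e+07 = 3.997e+08 m³/yr.
C = 5160/3.997e+08 = 1.291e-05 kg/m³ = 0.01291 mg/L = 12.91 µg/L.

12.9 µg/L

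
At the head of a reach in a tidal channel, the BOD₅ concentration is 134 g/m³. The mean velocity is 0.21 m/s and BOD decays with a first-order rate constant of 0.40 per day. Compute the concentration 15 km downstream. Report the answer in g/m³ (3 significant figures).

96.3 g/m³

Travel time t = 15 km / 0.21 m/s = 1.5e+04/0.21 = 7.143e+04 s = 0.8267 d.
First-order decay: C = 134·exp(−0.40·0.8267) = 134·0.7184 = 96.27 g/m³.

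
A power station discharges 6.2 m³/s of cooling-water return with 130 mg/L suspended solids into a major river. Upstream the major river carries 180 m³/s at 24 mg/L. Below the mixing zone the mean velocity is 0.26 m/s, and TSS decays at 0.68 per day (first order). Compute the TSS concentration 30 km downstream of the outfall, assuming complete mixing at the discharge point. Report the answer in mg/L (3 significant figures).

After complete mixing, C₀ = (6.2·130 + 180·24) / 186.2 = 27.53 mg/L.
Travel time t = 3e+04 m / 0.26 m/s = 1.154e+05 s = 1.335 d.
C = 27.53·exp(−0.68·1.335) = 27.53·0.4033 = 11.1 mg/L.

11.1 mg/L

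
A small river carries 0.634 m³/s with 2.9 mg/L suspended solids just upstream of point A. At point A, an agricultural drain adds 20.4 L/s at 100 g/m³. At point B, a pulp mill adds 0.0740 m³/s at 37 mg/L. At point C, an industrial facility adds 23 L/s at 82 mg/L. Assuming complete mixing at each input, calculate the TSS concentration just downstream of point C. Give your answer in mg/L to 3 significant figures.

11.3 mg/L

20.4 L/s = 0.0204 m³/s.
After input A: C = (0.634·2.9 + 0.0204·100) / 0.6544 = 5.927 mg/L.
After input B: C = (0.6544·5.927 + 0.074·37) / 0.7284 = 9.084 mg/L.
23 L/s = 0.023 m³/s.
After input C: C = (0.7284·9.084 + 0.023·82) / 0.7514 = 11.32 mg/L.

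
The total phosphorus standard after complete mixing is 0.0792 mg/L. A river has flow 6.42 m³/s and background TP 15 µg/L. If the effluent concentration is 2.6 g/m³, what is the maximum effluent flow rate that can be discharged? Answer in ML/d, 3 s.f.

15 µg/L = 0.015 mg/L.
Mass balance at complete mixing: C_std·(Q_w + Q_r) = Q_w·C_e + Q_r·C_b.
Rearranging, Q_w = Q_r·(C_std − C_b)/(C_e − C_std) = 6.42·(0.0792 − 0.015) / (2.6 − 0.0792) = 0.1635 m³/s.
= 14.13 ML/d.

14.1 ML/d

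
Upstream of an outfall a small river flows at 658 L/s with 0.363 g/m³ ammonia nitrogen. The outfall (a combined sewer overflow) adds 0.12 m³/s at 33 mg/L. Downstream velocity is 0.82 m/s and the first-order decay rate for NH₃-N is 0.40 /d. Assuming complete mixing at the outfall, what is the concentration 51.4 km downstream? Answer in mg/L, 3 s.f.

4.04 mg/L

658 L/s = 0.658 m³/s.
After complete mixing, C₀ = (0.12·33 + 0.658·0.363) / 0.778 = 5.397 mg/L.
Travel time t = 5.14e+04 m / 0.82 m/s = 6.268e+04 s = 0.7255 d.
C = 5.397·exp(−0.40·0.7255) = 5.397·0.7481 = 4.038 mg/L.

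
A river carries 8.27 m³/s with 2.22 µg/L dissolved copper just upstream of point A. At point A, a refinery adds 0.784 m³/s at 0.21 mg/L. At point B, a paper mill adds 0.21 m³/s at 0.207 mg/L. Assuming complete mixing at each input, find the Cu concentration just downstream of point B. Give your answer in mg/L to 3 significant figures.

2.22 µg/L = 0.00222 mg/L.
After input A: C = (8.27·0.00222 + 0.784·0.21) / 9.054 = 0.02021 mg/L.
After input B: C = (9.054·0.02021 + 0.21·0.207) / 9.264 = 0.02445 mg/L.

0.0244 mg/L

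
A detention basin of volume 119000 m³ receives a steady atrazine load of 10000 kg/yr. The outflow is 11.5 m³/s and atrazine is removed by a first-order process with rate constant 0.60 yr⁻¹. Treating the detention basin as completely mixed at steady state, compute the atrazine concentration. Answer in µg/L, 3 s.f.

Outflow Q = 11.5 m³/s × 3.156e+07 s/yr = 3.629e+08 m³/yr.
Steady-state CSTR mass balance: W = Q·C + k·V·C, so C = W/(Q + kV).
Q + kV = 3.629e+08 + 0.60·119000 = 3.63e+08 m³/yr.
C = 10000/3.63e+08 = 2.755e-05 kg/m³ = 0.02755 mg/L = 27.55 µg/L.

27.5 µg/L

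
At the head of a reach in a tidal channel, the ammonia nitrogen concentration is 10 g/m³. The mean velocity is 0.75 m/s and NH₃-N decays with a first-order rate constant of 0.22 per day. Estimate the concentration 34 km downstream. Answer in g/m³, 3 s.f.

Travel time t = 34 km / 0.75 m/s = 3.4e+04/0.75 = 4.533e+04 s = 0.5247 d.
First-order decay: C = 10·exp(−0.22·0.5247) = 10·0.891 = 8.91 g/m³.

8.91 g/m³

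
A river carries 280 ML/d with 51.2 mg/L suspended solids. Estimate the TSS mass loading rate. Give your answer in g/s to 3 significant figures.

166 g/s

280 ML/d = 3.241 m³/s.
Mass flux = Q·C = 3.241 m³/s × 51.2 g/m³ = 165.9 g/s.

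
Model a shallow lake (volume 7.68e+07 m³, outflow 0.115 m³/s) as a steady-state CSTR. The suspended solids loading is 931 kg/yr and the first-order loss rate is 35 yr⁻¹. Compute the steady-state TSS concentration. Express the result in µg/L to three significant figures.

Outflow Q = 0.115 m³/s × 3.156e+07 s/yr = 3.629e+06 m³/yr.
Steady-state CSTR mass balance: W = Q·C + k·V·C, so C = W/(Q + kV).
Q + kV = 3.629e+06 + 35·7.68e+07 = 2.692e+09 m³/yr.
C = 931/2.692e+09 = 3.459e-07 kg/m³ = 0.0003459 mg/L = 0.3459 µg/L.

0.346 µg/L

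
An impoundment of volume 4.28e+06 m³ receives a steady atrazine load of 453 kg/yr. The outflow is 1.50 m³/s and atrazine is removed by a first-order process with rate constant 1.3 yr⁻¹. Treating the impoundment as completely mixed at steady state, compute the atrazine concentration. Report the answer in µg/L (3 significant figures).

Outflow Q = 1.50 m³/s × 3.156e+07 s/yr = 4.734e+07 m³/yr.
Steady-state CSTR mass balance: W = Q·C + k·V·C, so C = W/(Q + kV).
Q + kV = 4.734e+07 + 1.3·4.28e+06 = 5.29e+07 m³/yr.
C = 453/5.29e+07 = 8.563e-06 kg/m³ = 0.008563 mg/L = 8.563 µg/L.

8.56 µg/L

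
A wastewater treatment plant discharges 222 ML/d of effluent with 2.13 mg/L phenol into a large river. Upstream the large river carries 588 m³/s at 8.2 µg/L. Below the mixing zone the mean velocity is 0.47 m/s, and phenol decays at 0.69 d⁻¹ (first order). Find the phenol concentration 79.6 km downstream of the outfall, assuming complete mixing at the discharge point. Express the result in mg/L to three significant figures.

222 ML/d = 2.569 m³/s.
8.2 µg/L = 0.0082 mg/L.
After complete mixing, C₀ = (2.569·2.13 + 588·0.0082) / 590.6 = 0.01743 mg/L.
Travel time t = 7.96e+04 m / 0.47 m/s = 1.694e+05 s = 1.96 d.
C = 0.01743·exp(−0.69·1.96) = 0.01743·0.2586 = 0.004507 mg/L.

0.00451 mg/L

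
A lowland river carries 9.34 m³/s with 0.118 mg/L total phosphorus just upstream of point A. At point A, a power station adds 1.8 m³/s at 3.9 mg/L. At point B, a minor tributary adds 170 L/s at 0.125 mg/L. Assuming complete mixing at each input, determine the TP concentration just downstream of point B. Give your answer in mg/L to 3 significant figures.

After input A: C = (9.34·0.118 + 1.8·3.9) / 11.14 = 0.7291 mg/L.
170 L/s = 0.17 m³/s.
After input B: C = (11.14·0.7291 + 0.17·0.125) / 11.31 = 0.72 mg/L.

0.720 mg/L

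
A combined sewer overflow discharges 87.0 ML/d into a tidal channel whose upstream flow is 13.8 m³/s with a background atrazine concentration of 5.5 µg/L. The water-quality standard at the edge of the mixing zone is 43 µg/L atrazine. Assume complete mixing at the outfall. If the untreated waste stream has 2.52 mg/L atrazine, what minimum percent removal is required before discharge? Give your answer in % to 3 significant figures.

77.9 %

87.0 ML/d = 1.007 m³/s.
5.5 µg/L = 0.0055 mg/L.
43 µg/L = 0.043 mg/L.
Mass balance: 0.043·14.81 = 1.007·Cₑ + 13.8·0.0055.
Cₑ = (0.6367 − 0.0759) / 1.007 = 0.5569 mg/L.
Required removal = 1 − 0.5569/2.52 = 77.9 %.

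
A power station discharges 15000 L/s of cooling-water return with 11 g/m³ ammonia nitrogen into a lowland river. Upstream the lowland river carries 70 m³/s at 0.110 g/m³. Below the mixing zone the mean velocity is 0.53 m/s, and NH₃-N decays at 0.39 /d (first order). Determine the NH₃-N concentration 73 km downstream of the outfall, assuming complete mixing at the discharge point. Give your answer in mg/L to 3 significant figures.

1.09 mg/L

15000 L/s = 15 m³/s.
After complete mixing, C₀ = (15·11 + 70·0.11) / 85 = 2.032 mg/L.
Travel time t = 7.3e+04 m / 0.53 m/s = 1.377e+05 s = 1.594 d.
C = 2.032·exp(−0.39·1.594) = 2.032·0.537 = 1.091 mg/L.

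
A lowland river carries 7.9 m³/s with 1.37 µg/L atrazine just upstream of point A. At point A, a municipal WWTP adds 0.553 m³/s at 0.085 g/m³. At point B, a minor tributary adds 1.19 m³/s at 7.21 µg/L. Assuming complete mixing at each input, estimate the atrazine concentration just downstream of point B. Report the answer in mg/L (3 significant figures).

0.00689 mg/L

1.37 µg/L = 0.00137 mg/L.
After input A: C = (7.9·0.00137 + 0.553·0.085) / 8.453 = 0.006841 mg/L.
7.21 µg/L = 0.00721 mg/L.
After input B: C = (8.453·0.006841 + 1.19·0.00721) / 9.643 = 0.006887 mg/L.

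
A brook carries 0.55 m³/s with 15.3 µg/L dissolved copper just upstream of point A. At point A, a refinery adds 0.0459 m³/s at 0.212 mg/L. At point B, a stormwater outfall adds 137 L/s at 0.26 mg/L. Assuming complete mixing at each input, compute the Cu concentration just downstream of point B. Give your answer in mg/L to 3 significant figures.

0.0734 mg/L

15.3 µg/L = 0.0153 mg/L.
After input A: C = (0.55·0.0153 + 0.0459·0.212) / 0.5959 = 0.03045 mg/L.
137 L/s = 0.137 m³/s.
After input B: C = (0.5959·0.03045 + 0.137·0.26) / 0.7329 = 0.07336 mg/L.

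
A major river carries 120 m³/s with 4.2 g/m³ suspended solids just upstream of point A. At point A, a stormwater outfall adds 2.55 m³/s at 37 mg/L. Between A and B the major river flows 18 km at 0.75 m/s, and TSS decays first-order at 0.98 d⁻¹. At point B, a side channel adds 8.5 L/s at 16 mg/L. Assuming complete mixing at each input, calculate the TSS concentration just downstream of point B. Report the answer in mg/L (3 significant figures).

3.72 mg/L

After input A: C = (120·4.2 + 2.55·37) / 122.5 = 4.882 mg/L.
Over the 18 km reach to input B (t = 2.4e+04 s = 0.2778 d), decay gives C = 4.882·exp(−0.98·0.2778) = 3.719 mg/L.
8.5 L/s = 0.0085 m³/s.
After input B: C = (122.5·3.719 + 0.0085·16) / 122.6 = 3.72 mg/L.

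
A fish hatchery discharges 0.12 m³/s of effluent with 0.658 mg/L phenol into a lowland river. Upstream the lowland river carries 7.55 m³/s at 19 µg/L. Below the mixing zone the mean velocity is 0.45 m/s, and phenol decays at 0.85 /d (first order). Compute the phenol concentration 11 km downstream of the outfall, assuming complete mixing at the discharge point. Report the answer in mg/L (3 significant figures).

0.0228 mg/L

19 µg/L = 0.019 mg/L.
After complete mixing, C₀ = (0.12·0.658 + 7.55·0.019) / 7.67 = 0.029 mg/L.
Travel time t = 1.1e+04 m / 0.45 m/s = 2.444e+04 s = 0.2829 d.
C = 0.029·exp(−0.85·0.2829) = 0.029·0.7862 = 0.0228 mg/L.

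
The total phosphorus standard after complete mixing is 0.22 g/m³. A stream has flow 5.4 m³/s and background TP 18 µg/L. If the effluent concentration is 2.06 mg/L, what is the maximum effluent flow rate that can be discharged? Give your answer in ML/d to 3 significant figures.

51.2 ML/d

18 µg/L = 0.018 mg/L.
Mass balance at complete mixing: C_std·(Q_w + Q_r) = Q_w·C_e + Q_r·C_b.
Rearranging, Q_w = Q_r·(C_std − C_b)/(C_e − C_std) = 5.4·(0.22 − 0.018) / (2.06 − 0.22) = 0.5928 m³/s.
= 51.22 ML/d.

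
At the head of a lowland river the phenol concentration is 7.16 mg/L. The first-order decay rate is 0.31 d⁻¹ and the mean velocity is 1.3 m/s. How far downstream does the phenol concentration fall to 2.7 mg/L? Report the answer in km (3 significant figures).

353 km

From C = C₀·e^(−kt), t = ln(C₀/C)/k = ln(7.16/2.7)/0.31 = 0.9753/0.31 = 3.146 d.
Distance = v·t = 1.3 m/s × 2.718e+05 s = 3.534e+05 m = 353.4 km.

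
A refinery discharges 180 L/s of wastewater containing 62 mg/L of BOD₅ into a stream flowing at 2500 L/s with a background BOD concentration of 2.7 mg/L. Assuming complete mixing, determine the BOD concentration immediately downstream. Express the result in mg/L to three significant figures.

180 L/s = 0.18 m³/s.
2500 L/s = 2.5 m³/s.
Flow-weighted mixing gives C = (0.18·62 + 2.5·2.7) / (0.18 + 2.5) = 17.91/2.68 = 6.683 mg/L.

6.68 mg/L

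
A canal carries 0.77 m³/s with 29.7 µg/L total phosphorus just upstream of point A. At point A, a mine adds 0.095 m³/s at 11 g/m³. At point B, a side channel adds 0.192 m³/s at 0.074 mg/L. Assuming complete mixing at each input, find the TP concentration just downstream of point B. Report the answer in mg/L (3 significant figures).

1.02 mg/L

29.7 µg/L = 0.0297 mg/L.
After input A: C = (0.77·0.0297 + 0.095·11) / 0.865 = 1.235 mg/L.
After input B: C = (0.865·1.235 + 0.192·0.074) / 1.057 = 1.024 mg/L.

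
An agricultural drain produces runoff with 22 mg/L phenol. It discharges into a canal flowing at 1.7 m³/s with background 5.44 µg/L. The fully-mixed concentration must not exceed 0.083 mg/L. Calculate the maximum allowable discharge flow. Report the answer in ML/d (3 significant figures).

5.44 µg/L = 0.00544 mg/L.
Mass balance at complete mixing: C_std·(Q_w + Q_r) = Q_w·C_e + Q_r·C_b.
Rearranging, Q_w = Q_r·(C_std − C_b)/(C_e − C_std) = 1.7·(0.083 − 0.00544) / (22 − 0.083) = 0.006016 m³/s.
= 0.5198 ML/d.

0.520 ML/d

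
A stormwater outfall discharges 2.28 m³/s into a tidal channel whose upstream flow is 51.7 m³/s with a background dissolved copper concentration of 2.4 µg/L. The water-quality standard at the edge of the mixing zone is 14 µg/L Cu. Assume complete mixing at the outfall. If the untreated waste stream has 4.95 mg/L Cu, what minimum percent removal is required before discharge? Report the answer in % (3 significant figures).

2.4 µg/L = 0.0024 mg/L.
14 µg/L = 0.014 mg/L.
Mass balance: 0.014·53.98 = 2.28·Cₑ + 51.7·0.0024.
Cₑ = (0.7557 − 0.1241) / 2.28 = 0.277 mg/L.
Required removal = 1 − 0.277/4.95 = 94.4 %.

94.4 %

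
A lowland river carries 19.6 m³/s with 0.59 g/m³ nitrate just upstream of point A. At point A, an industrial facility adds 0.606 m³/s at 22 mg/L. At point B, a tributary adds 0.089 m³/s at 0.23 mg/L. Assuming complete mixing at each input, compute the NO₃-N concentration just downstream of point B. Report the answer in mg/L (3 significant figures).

After input A: C = (19.6·0.59 + 0.606·22) / 20.21 = 1.232 mg/L.
After input B: C = (20.21·1.232 + 0.089·0.23) / 20.3 = 1.228 mg/L.

1.23 mg/L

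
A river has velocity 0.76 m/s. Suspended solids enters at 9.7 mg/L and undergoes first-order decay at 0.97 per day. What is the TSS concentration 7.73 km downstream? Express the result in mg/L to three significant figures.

Travel time t = 7.73 km / 0.76 m/s = 7730/0.76 = 1.017e+04 s = 0.1177 d.
First-order decay: C = 9.7·exp(−0.97·0.1177) = 9.7·0.8921 = 8.653 mg/L.

8.65 mg/L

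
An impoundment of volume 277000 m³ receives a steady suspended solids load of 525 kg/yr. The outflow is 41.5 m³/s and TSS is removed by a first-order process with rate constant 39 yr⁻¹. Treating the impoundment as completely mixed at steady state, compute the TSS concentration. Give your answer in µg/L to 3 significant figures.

Outflow Q = 41.5 m³/s × 3.156e+07 s/yr = 1.31e+09 m³/yr.
Steady-state CSTR mass balance: W = Q·C + k·V·C, so C = W/(Q + kV).
Q + kV = 1.31e+09 + 39·277000 = 1.32e+09 m³/yr.
C = 525/1.32e+09 = 3.976e-07 kg/m³ = 0.0003976 mg/L = 0.3976 µg/L.

0.398 µg/L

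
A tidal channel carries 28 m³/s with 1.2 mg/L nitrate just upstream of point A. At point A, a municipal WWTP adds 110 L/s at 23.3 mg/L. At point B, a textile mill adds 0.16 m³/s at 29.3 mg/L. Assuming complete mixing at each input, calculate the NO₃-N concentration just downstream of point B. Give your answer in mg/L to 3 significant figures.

110 L/s = 0.11 m³/s.
After input A: C = (28·1.2 + 0.11·23.3) / 28.11 = 1.286 mg/L.
After input B: C = (28.11·1.286 + 0.16·29.3) / 28.27 = 1.445 mg/L.

1.45 mg/L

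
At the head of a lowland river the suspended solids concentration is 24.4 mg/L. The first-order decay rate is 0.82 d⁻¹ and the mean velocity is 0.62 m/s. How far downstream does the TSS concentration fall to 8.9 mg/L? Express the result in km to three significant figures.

From C = C₀·e^(−kt), t = ln(C₀/C)/k = ln(24.4/8.9)/0.82 = 1.009/0.82 = 1.23 d.
Distance = v·t = 0.62 m/s × 1.063e+05 s = 6.588e+04 m = 65.88 km.

65.9 km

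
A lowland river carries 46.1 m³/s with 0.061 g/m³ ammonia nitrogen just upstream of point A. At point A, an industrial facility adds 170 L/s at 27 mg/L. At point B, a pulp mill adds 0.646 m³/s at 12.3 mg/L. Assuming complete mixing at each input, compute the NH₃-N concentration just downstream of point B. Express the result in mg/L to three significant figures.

170 L/s = 0.17 m³/s.
After input A: C = (46.1·0.061 + 0.17·27) / 46.27 = 0.16 mg/L.
After input B: C = (46.27·0.16 + 0.646·12.3) / 46.92 = 0.3271 mg/L.

0.327 mg/L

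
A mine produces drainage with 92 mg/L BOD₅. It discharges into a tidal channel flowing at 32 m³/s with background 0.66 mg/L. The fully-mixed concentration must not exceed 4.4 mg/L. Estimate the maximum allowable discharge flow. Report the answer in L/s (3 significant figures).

Mass balance at complete mixing: C_std·(Q_w + Q_r) = Q_w·C_e + Q_r·C_b.
Rearranging, Q_w = Q_r·(C_std − C_b)/(C_e − C_std) = 32·(4.4 − 0.66) / (92 − 4.4) = 1.366 m³/s.
= 1366 L/s.

1370 L/s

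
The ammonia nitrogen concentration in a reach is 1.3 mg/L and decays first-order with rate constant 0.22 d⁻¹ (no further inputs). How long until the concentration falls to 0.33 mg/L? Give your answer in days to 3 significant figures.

6.23 d

t = ln(C₀/C)/k = ln(1.3/0.33)/0.22 = 1.371/0.22 = 6.232 d.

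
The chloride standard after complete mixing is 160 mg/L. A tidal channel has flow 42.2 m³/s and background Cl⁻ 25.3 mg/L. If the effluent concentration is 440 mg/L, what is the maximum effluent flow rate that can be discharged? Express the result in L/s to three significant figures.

20300 L/s

Mass balance at complete mixing: C_std·(Q_w + Q_r) = Q_w·C_e + Q_r·C_b.
Rearranging, Q_w = Q_r·(C_std − C_b)/(C_e − C_std) = 42.2·(160 − 25.3) / (440 − 160) = 20.3 m³/s.
= 2.03e+04 L/s.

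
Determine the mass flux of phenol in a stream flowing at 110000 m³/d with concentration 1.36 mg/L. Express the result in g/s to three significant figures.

110000 m³/d = 1.273 m³/s.
Mass flux = Q·C = 1.273 m³/s × 1.36 g/m³ = 1.731 g/s.

1.73 g/s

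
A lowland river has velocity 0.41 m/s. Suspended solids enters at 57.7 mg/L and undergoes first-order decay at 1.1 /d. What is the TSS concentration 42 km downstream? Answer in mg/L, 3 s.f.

15.7 mg/L

Travel time t = 42 km / 0.41 m/s = 4.2e+04/0.41 = 1.024e+05 s = 1.186 d.
First-order decay: C = 57.7·exp(−1.1·1.186) = 57.7·0.2714 = 15.66 mg/L.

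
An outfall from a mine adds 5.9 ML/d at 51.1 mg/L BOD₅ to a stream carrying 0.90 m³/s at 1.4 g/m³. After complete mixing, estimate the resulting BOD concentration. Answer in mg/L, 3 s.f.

4.91 mg/L

5.9 ML/d = 0.06829 m³/s.
By mass balance at complete mixing, C = (0.06829·51.1 + 0.9·1.4) / (0.06829 + 0.9) = 4.749/0.9683 = 4.905 mg/L.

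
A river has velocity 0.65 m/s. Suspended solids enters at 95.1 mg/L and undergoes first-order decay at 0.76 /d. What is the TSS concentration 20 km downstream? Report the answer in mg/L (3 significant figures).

72.5 mg/L

Travel time t = 20 km / 0.65 m/s = 2e+04/0.65 = 3.077e+04 s = 0.3561 d.
First-order decay: C = 95.1·exp(−0.76·0.3561) = 95.1·0.7629 = 72.55 mg/L.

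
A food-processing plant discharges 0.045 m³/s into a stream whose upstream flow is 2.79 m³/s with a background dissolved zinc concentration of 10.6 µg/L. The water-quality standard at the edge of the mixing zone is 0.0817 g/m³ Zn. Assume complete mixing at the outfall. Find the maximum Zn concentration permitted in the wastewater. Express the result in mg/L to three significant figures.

10.6 µg/L = 0.0106 mg/L.
Mass balance: 0.0817·2.835 = 0.045·Cₑ + 2.79·0.0106.
Cₑ = (0.2316 − 0.02957) / 0.045 = 4.49 mg/L.

4.49 mg/L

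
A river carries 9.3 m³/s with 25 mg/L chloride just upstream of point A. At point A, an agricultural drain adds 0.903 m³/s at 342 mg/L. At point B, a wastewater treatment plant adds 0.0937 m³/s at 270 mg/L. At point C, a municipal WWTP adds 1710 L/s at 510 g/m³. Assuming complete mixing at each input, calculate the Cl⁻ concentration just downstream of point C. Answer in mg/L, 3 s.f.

After input A: C = (9.3·25 + 0.903·342) / 10.2 = 53.06 mg/L.
After input B: C = (10.2·53.06 + 0.0937·270) / 10.3 = 55.03 mg/L.
1710 L/s = 1.71 m³/s.
After input C: C = (10.3·55.03 + 1.71·510) / 12.01 = 119.8 mg/L.

120 mg/L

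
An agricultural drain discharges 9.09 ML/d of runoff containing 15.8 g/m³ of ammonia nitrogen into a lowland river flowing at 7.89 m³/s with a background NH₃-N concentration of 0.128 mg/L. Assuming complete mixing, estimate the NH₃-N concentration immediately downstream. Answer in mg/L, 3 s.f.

9.09 ML/d = 0.1052 m³/s.
By mass balance at complete mixing, C = (0.1052·15.8 + 7.89·0.128) / (0.1052 + 7.89) = 2.672/7.995 = 0.3342 mg/L.

0.334 mg/L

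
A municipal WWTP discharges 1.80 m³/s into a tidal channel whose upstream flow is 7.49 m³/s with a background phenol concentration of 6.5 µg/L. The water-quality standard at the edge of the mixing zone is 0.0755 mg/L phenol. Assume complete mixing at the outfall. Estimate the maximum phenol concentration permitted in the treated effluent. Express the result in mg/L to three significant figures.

0.363 mg/L

6.5 µg/L = 0.0065 mg/L.
Mass balance: 0.0755·9.29 = 1.8·Cₑ + 7.49·0.0065.
Cₑ = (0.7014 − 0.04869) / 1.8 = 0.3626 mg/L.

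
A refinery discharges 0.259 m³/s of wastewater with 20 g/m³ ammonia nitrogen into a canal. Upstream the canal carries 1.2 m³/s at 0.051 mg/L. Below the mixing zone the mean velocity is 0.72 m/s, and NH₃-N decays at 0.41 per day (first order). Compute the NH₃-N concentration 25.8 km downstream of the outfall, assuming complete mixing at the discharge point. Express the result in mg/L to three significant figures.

After complete mixing, C₀ = (0.259·20 + 1.2·0.051) / 1.459 = 3.592 mg/L.
Travel time t = 2.58e+04 m / 0.72 m/s = 3.583e+04 s = 0.4147 d.
C = 3.592·exp(−0.41·0.4147) = 3.592·0.8436 = 3.031 mg/L.

3.03 mg/L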